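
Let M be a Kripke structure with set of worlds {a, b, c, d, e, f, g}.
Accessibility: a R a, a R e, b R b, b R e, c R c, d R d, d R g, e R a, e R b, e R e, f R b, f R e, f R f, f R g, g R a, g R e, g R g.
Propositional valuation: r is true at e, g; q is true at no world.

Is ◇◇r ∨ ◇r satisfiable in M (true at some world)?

Yes

Let φ = ◇◇r ∨ ◇r. Evaluate φ at each world:
  a (successors {a, e}): φ is true.
  b (successors {b, e}): φ is true.
  c (successors {c}): φ is false.
  d (successors {d, g}): φ is true.
  e (successors {a, b, e}): φ is true.
  f (successors {b, e, f, g}): φ is true.
  g (successors {a, e, g}): φ is true.
Detail at a (witness):
  At a: ◇◇r is true, ◇r is true, so ◇◇r ∨ ◇r is true.
    At a: ◇◇r requires ◇r at some successor in {a, e}.
      ◇r holds at a, so ◇◇r is true at a.
    At a: ◇r requires r at some successor in {a, e}.
      r holds at e, so ◇r is true at a.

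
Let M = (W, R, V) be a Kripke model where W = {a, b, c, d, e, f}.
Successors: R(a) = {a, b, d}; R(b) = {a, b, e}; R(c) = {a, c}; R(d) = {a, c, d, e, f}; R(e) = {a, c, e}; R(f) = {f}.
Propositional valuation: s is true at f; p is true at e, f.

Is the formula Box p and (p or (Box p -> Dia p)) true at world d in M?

At d: Box p is false, p or (Box p -> Dia p) is true, so Box p and (p or (Box p -> Dia p)) is false.
  At d: Box p requires p at every successor {a, c, d, e, f}.
    p fails at a, so Box p is false at d.
  At d: p is false, Box p -> Dia p is true, so p or (Box p -> Dia p) is true.
    At d: Box p is false, Dia p is true, so Box p -> Dia p is true.
      At d: Box p requires p at every successor {a, c, d, e, f}.
        p fails at a, so Box p is false at d.
      At d: Dia p requires p at some successor in {a, c, d, e, f}.
        p holds at e, so Dia p is true at d.

No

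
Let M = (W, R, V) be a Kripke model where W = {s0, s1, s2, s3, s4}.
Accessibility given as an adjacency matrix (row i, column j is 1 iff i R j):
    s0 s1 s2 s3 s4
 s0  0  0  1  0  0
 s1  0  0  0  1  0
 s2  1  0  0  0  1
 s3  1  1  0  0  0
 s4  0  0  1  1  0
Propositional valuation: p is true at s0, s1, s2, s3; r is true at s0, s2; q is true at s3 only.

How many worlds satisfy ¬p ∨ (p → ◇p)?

Let φ = ¬p ∨ (p → ◇p). Evaluate φ at each world:
  s0 (successors {s2}): φ is true.
  s1 (successors {s3}): φ is true.
  s2 (successors {s0, s4}): φ is true.
  s3 (successors {s0, s1}): φ is true.
  s4 (successors {s2, s3}): φ is true.
For instance, at s2:
  At s2: ¬p is false, p → ◇p is true, so ¬p ∨ (p → ◇p) is true.
    At s2: p is true, ◇p is true, so p → ◇p is true.
      At s2: ◇p requires p at some successor in {s0, s4}.
        p holds at s0, so ◇p is true at s2.
Satisfying worlds: {s0, s1, s2, s3, s4}

5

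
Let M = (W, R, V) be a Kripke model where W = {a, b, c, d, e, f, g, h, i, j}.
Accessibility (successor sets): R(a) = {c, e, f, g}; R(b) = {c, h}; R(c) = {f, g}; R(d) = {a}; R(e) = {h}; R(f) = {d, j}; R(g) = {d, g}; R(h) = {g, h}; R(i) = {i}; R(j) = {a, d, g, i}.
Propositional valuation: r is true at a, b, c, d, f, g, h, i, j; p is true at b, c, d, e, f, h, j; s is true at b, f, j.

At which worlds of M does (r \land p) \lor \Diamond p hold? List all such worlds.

Recall that \Diamond ψ holds at a world iff ψ holds at some accessible world.
Let φ = (r \land p) \lor \Diamond p. Evaluate φ at each world:
  a (successors {c, e, f, g}): φ is true.
  b (successors {c, h}): φ is true.
  c (successors {f, g}): φ is true.
  d (successors {a}): φ is true.
  e (successors {h}): φ is true.
  f (successors {d, j}): φ is true.
  g (successors {d, g}): φ is true.
  h (successors {g, h}): φ is true.
  i (successors {i}): φ is false.
  j (successors {a, d, g, i}): φ is true.
For instance, at f:
  At f: r \land p is true, \Diamond p is true, so (r \land p) \lor \Diamond p is true.
    At f: \Diamond p requires p at some successor in {d, j}.
      p holds at d, so \Diamond p is true at f.
Satisfying worlds: {a, b, c, d, e, f, g, h, j}

a, b, c, d, e, f, g, h, j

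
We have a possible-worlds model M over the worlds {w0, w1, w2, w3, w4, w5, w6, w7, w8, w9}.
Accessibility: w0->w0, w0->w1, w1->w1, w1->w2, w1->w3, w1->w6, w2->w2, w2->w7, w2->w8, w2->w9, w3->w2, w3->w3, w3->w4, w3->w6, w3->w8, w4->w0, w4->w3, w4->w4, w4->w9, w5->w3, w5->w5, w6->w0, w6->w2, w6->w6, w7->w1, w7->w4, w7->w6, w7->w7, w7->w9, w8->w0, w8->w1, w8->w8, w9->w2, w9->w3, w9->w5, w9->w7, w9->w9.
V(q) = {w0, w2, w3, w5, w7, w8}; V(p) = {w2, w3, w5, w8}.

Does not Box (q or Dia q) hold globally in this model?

Let φ = not Box (q or Dia q). Evaluate φ at each world:
  w0 (successors {w0, w1}): φ is false.
  w1 (successors {w1, w2, w3, w6}): φ is false.
  w2 (successors {w2, w7, w8, w9}): φ is false.
  w3 (successors {w2, w3, w4, w6, w8}): φ is false.
  w4 (successors {w0, w3, w4, w9}): φ is false.
  w5 (successors {w3, w5}): φ is false.
  w6 (successors {w0, w2, w6}): φ is false.
  w7 (successors {w1, w4, w6, w7, w9}): φ is false.
  w8 (successors {w0, w1, w8}): φ is false.
  w9 (successors {w2, w3, w5, w7, w9}): φ is false.
Detail at w0 (counterexample):
  At w0: Box (q or Dia q) is true, so not Box (q or Dia q) is false.
    At w0: Box (q or Dia q) requires q or Dia q at every successor {w0, w1}.
      At w0: q or Dia q is true.
      At w1: q or Dia q is true.
    So Box (q or Dia q) is true at w0.

No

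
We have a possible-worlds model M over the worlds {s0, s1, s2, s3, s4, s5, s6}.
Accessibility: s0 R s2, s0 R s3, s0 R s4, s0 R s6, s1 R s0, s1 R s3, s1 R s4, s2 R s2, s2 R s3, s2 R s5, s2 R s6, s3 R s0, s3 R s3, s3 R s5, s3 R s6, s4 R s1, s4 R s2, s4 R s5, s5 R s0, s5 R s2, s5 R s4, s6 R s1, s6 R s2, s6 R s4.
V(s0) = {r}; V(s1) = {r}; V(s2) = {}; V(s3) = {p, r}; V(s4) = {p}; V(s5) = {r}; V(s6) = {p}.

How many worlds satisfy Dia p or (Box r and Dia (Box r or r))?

Recall that Box ψ holds at a world iff ψ holds at every accessible world, and Dia ψ holds iff ψ holds at some accessible world.
Let φ = Dia p or (Box r and Dia (Box r or r)). Evaluate φ at each world:
  s0 (successors {s2, s3, s4, s6}): φ is true.
  s1 (successors {s0, s3, s4}): φ is true.
  s2 (successors {s2, s3, s5, s6}): φ is true.
  s3 (successors {s0, s3, s5, s6}): φ is true.
  s4 (successors {s1, s2, s5}): φ is false.
  s5 (successors {s0, s2, s4}): φ is true.
  s6 (successors {s1, s2, s4}): φ is true.
For instance, at s0:
  At s0: Dia p is true, Box r and Dia (Box r or r) is false, so Dia p or (Box r and Dia (Box r or r)) is true.
    At s0: Dia p requires p at some successor in {s2, s3, s4, s6}.
      p holds at s3, so Dia p is true at s0.
    At s0: Box r is false, Dia (Box r or r) is true, so Box r and Dia (Box r or r) is false.
      At s0: Box r requires r at every successor {s2, s3, s4, s6}.
        r fails at s2, so Box r is false at s0.
      At s0: Dia (Box r or r) requires Box r or r at some successor in {s2, s3, s4, s6}.
        Box r or r holds at s3, so Dia (Box r or r) is true at s0.
Satisfying worlds: {s0, s1, s2, s3, s5, s6}

6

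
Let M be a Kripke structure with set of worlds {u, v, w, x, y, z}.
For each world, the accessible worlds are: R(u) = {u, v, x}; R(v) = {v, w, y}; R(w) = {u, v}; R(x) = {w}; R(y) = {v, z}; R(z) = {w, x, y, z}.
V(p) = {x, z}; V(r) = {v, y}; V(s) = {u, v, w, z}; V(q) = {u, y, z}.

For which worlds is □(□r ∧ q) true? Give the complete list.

none

Let φ = □(□r ∧ q). Evaluate φ at each world:
  u (successors {u, v, x}): φ is false.
  v (successors {v, w, y}): φ is false.
  w (successors {u, v}): φ is false.
  x (successors {w}): φ is false.
  y (successors {v, z}): φ is false.
  z (successors {w, x, y, z}): φ is false.
For instance, at v:
  At v: □(□r ∧ q) requires □r ∧ q at every successor {v, w, y}.
    □r ∧ q fails at v, so □(□r ∧ q) is false at v.
      At v: □r is false, q is false, so □r ∧ q is false.
Satisfying worlds: none.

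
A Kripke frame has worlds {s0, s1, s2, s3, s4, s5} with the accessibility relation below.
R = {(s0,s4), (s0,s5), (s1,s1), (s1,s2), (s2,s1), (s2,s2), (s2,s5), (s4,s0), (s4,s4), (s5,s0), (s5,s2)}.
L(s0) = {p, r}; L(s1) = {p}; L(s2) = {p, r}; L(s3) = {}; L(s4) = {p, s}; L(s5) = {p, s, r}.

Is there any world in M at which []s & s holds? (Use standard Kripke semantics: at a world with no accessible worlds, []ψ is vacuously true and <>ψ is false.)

No

Recall that []ψ holds at a world iff ψ holds at every accessible world, and <>ψ holds iff ψ holds at some accessible world.
Let φ = []s & s. Evaluate φ at each world:
  s0 (successors {s4, s5}): φ is false.
  s1 (successors {s1, s2}): φ is false.
  s2 (successors {s1, s2, s5}): φ is false.
  s3 (successors ∅): φ is false.
  s4 (successors {s0, s4}): φ is false.
  s5 (successors {s0, s2}): φ is false.
For instance, at s0:
  At s0: []s is true, s is false, so []s & s is false.
    At s0: []s requires s at every successor {s4, s5}.
      At s4: s is true.
      At s5: s is true.
    So []s is true at s0.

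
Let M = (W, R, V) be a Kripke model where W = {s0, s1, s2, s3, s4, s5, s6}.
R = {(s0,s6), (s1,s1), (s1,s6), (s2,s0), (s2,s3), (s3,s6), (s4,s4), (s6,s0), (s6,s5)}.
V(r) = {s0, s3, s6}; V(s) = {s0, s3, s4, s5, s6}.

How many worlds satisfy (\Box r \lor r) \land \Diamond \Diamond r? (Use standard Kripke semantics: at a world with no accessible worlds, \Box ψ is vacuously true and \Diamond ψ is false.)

Let φ = (\Box r \lor r) \land \Diamond \Diamond r. Evaluate φ at each world:
  s0 (successors {s6}): φ is true.
  s1 (successors {s1, s6}): φ is false.
  s2 (successors {s0, s3}): φ is true.
  s3 (successors {s6}): φ is true.
  s4 (successors {s4}): φ is false.
  s5 (successors ∅): φ is false.
  s6 (successors {s0, s5}): φ is true.
For instance, at s1:
  At s1: \Box r \lor r is false, \Diamond \Diamond r is true, so (\Box r \lor r) \land \Diamond \Diamond r is false.
    At s1: \Box r is false, r is false, so \Box r \lor r is false.
      At s1: \Box r requires r at every successor {s1, s6}.
        r fails at s1, so \Box r is false at s1.
    At s1: \Diamond \Diamond r requires \Diamond r at some successor in {s1, s6}.
      \Diamond r holds at s1, so \Diamond \Diamond r is true at s1.
Satisfying worlds: {s0, s2, s3, s6}

4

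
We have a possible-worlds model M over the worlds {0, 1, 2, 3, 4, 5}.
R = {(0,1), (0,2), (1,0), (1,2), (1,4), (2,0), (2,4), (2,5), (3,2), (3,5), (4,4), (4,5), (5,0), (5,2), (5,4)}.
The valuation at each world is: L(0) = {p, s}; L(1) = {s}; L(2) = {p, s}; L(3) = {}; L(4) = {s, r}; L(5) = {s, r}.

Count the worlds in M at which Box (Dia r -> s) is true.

6

Recall that Box ψ holds at a world iff ψ holds at every accessible world, and Dia ψ holds iff ψ holds at some accessible world.
Let φ = Box (Dia r -> s). Evaluate φ at each world:
  0 (successors {1, 2}): φ is true.
  1 (successors {0, 2, 4}): φ is true.
  2 (successors {0, 4, 5}): φ is true.
  3 (successors {2, 5}): φ is true.
  4 (successors {4, 5}): φ is true.
  5 (successors {0, 2, 4}): φ is true.
For instance, at 1:
  At 1: Box (Dia r -> s) requires Dia r -> s at every successor {0, 2, 4}.
      At 0: Dia r is false, s is true, so Dia r -> s is true.
      At 2: Dia r is true, s is true, so Dia r -> s is true.
      At 4: Dia r is true, s is true, so Dia r -> s is true.
  So Box (Dia r -> s) is true at 1.
Satisfying worlds: {0, 1, 2, 3, 4, 5}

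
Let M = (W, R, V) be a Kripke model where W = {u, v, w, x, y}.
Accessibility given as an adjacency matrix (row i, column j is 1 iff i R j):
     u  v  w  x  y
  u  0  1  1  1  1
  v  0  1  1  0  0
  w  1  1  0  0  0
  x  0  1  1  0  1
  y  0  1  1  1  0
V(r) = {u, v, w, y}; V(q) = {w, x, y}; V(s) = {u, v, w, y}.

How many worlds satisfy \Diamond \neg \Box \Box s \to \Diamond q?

Let φ = \Diamond \neg \Box \Box s \to \Diamond q. Evaluate φ at each world:
  u (successors {v, w, x, y}): φ is true.
  v (successors {v, w}): φ is true.
  w (successors {u, v}): φ is false.
  x (successors {v, w, y}): φ is true.
  y (successors {v, w, x}): φ is true.
For instance, at x:
  At x: \Diamond \neg \Box \Box s is true, \Diamond q is true, so \Diamond \neg \Box \Box s \to \Diamond q is true.
    At x: \Diamond \neg \Box \Box s requires \neg \Box \Box s at some successor in {v, w, y}.
      \neg \Box \Box s holds at w, so \Diamond \neg \Box \Box s is true at x.
    At x: \Diamond q requires q at some successor in {v, w, y}.
      q holds at w, so \Diamond q is true at x.
Satisfying worlds: {u, v, x, y}

4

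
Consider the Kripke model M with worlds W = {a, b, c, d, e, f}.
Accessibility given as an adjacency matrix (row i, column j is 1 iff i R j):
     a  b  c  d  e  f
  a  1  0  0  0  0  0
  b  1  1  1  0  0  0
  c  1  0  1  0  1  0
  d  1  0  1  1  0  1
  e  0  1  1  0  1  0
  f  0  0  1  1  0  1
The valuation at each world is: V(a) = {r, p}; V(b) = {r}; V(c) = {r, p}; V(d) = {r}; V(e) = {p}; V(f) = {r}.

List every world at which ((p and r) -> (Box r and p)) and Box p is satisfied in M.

Let φ = ((p and r) -> (Box r and p)) and Box p. Evaluate φ at each world:
  a (successors {a}): φ is true.
  b (successors {a, b, c}): φ is false.
  c (successors {a, c, e}): φ is false.
  d (successors {a, c, d, f}): φ is false.
  e (successors {b, c, e}): φ is false.
  f (successors {c, d, f}): φ is false.
For instance, at d:
  At d: (p and r) -> (Box r and p) is true, Box p is false, so ((p and r) -> (Box r and p)) and Box p is false.
    At d: p and r is false, Box r and p is false, so (p and r) -> (Box r and p) is true.
      At d: Box r is true, p is false, so Box r and p is false.
    At d: Box p requires p at every successor {a, c, d, f}.
      p fails at d, so Box p is false at d.
Satisfying worlds: {a}

a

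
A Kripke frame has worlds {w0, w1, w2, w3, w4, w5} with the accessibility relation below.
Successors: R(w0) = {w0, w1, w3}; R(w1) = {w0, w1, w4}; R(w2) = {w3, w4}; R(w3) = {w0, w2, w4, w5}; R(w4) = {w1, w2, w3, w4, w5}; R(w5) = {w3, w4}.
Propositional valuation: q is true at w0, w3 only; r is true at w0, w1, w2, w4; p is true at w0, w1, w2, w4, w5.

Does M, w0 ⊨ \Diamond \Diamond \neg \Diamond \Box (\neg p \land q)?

At w0: \Diamond \Diamond \neg \Diamond \Box (\neg p \land q) requires \Diamond \neg \Diamond \Box (\neg p \land q) at some successor in {w0, w1, w3}.
  \Diamond \neg \Diamond \Box (\neg p \land q) holds at w0, so \Diamond \Diamond \neg \Diamond \Box (\neg p \land q) is true at w0.
    At w0: \Diamond \neg \Diamond \Box (\neg p \land q) requires \neg \Diamond \Box (\neg p \land q) at some successor in {w0, w1, w3}.
      \neg \Diamond \Box (\neg p \land q) holds at w0, so \Diamond \neg \Diamond \Box (\neg p \land q) is true at w0.

Yes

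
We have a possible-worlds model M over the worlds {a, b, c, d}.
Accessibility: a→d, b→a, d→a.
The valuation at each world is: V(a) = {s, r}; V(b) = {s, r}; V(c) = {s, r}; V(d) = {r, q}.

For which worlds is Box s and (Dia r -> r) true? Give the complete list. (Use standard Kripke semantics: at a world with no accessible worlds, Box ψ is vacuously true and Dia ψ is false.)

b, c, d

Let φ = Box s and (Dia r -> r). Evaluate φ at each world:
  a (successors {d}): φ is false.
  b (successors {a}): φ is true.
  c (successors ∅): φ is true.
  d (successors {a}): φ is true.
For instance, at a:
  At a: Box s is false, Dia r -> r is true, so Box s and (Dia r -> r) is false.
    At a: Box s requires s at every successor {d}.
      s fails at d, so Box s is false at a.
    At a: Dia r is true, r is true, so Dia r -> r is true.
      At a: Dia r requires r at some successor in {d}.
        r holds at d, so Dia r is true at a.
Satisfying worlds: {b, c, d}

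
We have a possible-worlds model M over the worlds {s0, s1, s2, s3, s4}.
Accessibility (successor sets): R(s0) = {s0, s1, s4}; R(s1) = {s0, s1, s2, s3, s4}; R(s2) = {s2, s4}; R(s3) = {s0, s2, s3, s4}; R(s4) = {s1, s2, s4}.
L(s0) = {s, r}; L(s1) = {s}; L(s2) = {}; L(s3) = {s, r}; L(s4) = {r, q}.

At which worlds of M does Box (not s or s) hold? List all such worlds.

s0, s1, s2, s3, s4

Let φ = Box (not s or s). Evaluate φ at each world:
  s0 (successors {s0, s1, s4}): φ is true.
  s1 (successors {s0, s1, s2, s3, s4}): φ is true.
  s2 (successors {s2, s4}): φ is true.
  s3 (successors {s0, s2, s3, s4}): φ is true.
  s4 (successors {s1, s2, s4}): φ is true.
For instance, at s3:
  At s3: Box (not s or s) requires not s or s at every successor {s0, s2, s3, s4}.
    At s0: not s or s is true.
    At s2: not s or s is true.
    At s3: not s or s is true.
    At s4: not s or s is true.
  So Box (not s or s) is true at s3.
Satisfying worlds: {s0, s1, s2, s3, s4}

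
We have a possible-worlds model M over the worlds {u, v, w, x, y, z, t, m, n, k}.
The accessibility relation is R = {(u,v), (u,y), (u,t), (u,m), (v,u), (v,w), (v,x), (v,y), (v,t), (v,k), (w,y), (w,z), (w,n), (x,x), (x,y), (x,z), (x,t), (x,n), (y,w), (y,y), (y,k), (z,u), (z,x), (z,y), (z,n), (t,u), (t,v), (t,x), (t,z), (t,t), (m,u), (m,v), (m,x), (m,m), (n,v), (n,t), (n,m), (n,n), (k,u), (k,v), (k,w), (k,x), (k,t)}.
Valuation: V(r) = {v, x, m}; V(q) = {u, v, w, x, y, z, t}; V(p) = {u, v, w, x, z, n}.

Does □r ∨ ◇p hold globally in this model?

Yes

Let φ = □r ∨ ◇p. Evaluate φ at each world:
  u (successors {v, y, t, m}): φ is true.
  v (successors {u, w, x, y, t, k}): φ is true.
  w (successors {y, z, n}): φ is true.
  x (successors {x, y, z, t, n}): φ is true.
  y (successors {w, y, k}): φ is true.
  z (successors {u, x, y, n}): φ is true.
  t (successors {u, v, x, z, t}): φ is true.
  m (successors {u, v, x, m}): φ is true.
  n (successors {v, t, m, n}): φ is true.
  k (successors {u, v, w, x, t}): φ is true.
For instance, at t:
  At t: □r is false, ◇p is true, so □r ∨ ◇p is true.
    At t: □r requires r at every successor {u, v, x, z, t}.
      r fails at u, so □r is false at t.
    At t: ◇p requires p at some successor in {u, v, x, z, t}.
      p holds at u, so ◇p is true at t.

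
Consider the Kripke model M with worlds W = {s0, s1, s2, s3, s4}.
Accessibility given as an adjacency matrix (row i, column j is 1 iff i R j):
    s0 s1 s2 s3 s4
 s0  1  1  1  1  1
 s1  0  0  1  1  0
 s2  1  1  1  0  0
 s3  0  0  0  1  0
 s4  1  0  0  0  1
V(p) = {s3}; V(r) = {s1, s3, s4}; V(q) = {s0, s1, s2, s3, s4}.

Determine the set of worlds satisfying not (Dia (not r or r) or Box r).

Recall that Box ψ holds at a world iff ψ holds at every accessible world, and Dia ψ holds iff ψ holds at some accessible world.
Let φ = not (Dia (not r or r) or Box r). Evaluate φ at each world:
  s0 (successors {s0, s1, s2, s3, s4}): φ is false.
  s1 (successors {s2, s3}): φ is false.
  s2 (successors {s0, s1, s2}): φ is false.
  s3 (successors {s3}): φ is false.
  s4 (successors {s0, s4}): φ is false.
For instance, at s3:
  At s3: Dia (not r or r) or Box r is true, so not (Dia (not r or r) or Box r) is false.
    At s3: Dia (not r or r) is true, Box r is true, so Dia (not r or r) or Box r is true.
      At s3: Dia (not r or r) requires not r or r at some successor in {s3}.
        not r or r holds at s3, so Dia (not r or r) is true at s3.
      At s3: Box r requires r at every successor {s3}.
        At s3: r is true.
      So Box r is true at s3.
Satisfying worlds: none.

none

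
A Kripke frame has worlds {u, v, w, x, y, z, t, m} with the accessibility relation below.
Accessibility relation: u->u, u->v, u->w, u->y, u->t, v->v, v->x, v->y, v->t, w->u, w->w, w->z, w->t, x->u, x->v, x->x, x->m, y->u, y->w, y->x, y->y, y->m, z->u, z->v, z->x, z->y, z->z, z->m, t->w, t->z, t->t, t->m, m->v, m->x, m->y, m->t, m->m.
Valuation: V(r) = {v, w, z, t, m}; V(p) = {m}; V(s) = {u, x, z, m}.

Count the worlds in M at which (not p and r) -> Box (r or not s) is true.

5

Let φ = (not p and r) -> Box (r or not s). Evaluate φ at each world:
  u (successors {u, v, w, y, t}): φ is true.
  v (successors {v, x, y, t}): φ is false.
  w (successors {u, w, z, t}): φ is false.
  x (successors {u, v, x, m}): φ is true.
  y (successors {u, w, x, y, m}): φ is true.
  z (successors {u, v, x, y, z, m}): φ is false.
  t (successors {w, z, t, m}): φ is true.
  m (successors {v, x, y, t, m}): φ is true.
For instance, at x:
  At x: not p and r is false, Box (r or not s) is false, so (not p and r) -> Box (r or not s) is true.
    At x: Box (r or not s) requires r or not s at every successor {u, v, x, m}.
      r or not s fails at u, so Box (r or not s) is false at x.
Satisfying worlds: {u, x, y, t, m}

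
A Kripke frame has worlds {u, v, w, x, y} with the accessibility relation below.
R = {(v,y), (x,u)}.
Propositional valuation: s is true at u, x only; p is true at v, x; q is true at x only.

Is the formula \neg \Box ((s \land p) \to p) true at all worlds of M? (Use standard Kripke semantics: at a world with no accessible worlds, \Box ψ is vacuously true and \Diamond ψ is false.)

No

Let φ = \neg \Box ((s \land p) \to p). Evaluate φ at each world:
  u (successors ∅): φ is false.
  v (successors {y}): φ is false.
  w (successors ∅): φ is false.
  x (successors {u}): φ is false.
  y (successors ∅): φ is false.
Detail at u (counterexample):
  At u: \Box ((s \land p) \to p) is true, so \neg \Box ((s \land p) \to p) is false.
    At u: no accessible worlds, so \Box ((s \land p) \to p) holds vacuously.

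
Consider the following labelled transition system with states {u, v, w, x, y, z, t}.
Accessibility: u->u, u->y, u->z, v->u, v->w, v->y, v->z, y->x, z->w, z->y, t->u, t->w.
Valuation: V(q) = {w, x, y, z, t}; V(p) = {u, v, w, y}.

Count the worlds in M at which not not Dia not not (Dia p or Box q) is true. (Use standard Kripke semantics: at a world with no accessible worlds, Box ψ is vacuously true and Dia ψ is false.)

Let φ = not not Dia not not (Dia p or Box q). Evaluate φ at each world:
  u (successors {u, y, z}): φ is true.
  v (successors {u, w, y, z}): φ is true.
  w (successors ∅): φ is false.
  x (successors ∅): φ is false.
  y (successors {x}): φ is true.
  z (successors {w, y}): φ is true.
  t (successors {u, w}): φ is true.
For instance, at t:
  At t: not Dia not not (Dia p or Box q) is false, so not not Dia not not (Dia p or Box q) is true.
    At t: Dia not not (Dia p or Box q) is true, so not Dia not not (Dia p or Box q) is false.
      At t: Dia not not (Dia p or Box q) requires not not (Dia p or Box q) at some successor in {u, w}.
        not not (Dia p or Box q) holds at u, so Dia not not (Dia p or Box q) is true at t.
Satisfying worlds: {u, v, y, z, t}

5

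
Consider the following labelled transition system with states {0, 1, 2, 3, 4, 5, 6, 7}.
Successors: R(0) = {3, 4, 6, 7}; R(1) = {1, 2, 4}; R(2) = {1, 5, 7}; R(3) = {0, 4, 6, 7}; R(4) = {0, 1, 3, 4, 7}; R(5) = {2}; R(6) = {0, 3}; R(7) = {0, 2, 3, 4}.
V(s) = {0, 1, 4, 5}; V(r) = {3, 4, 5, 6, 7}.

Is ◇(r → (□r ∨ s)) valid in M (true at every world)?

Yes

Let φ = ◇(r → (□r ∨ s)). Evaluate φ at each world:
  0 (successors {3, 4, 6, 7}): φ is true.
  1 (successors {1, 2, 4}): φ is true.
  2 (successors {1, 5, 7}): φ is true.
  3 (successors {0, 4, 6, 7}): φ is true.
  4 (successors {0, 1, 3, 4, 7}): φ is true.
  5 (successors {2}): φ is true.
  6 (successors {0, 3}): φ is true.
  7 (successors {0, 2, 3, 4}): φ is true.
For instance, at 3:
  At 3: ◇(r → (□r ∨ s)) requires r → (□r ∨ s) at some successor in {0, 4, 6, 7}.
    r → (□r ∨ s) holds at 0, so ◇(r → (□r ∨ s)) is true at 3.
      At 0: r is false, □r ∨ s is true, so r → (□r ∨ s) is true.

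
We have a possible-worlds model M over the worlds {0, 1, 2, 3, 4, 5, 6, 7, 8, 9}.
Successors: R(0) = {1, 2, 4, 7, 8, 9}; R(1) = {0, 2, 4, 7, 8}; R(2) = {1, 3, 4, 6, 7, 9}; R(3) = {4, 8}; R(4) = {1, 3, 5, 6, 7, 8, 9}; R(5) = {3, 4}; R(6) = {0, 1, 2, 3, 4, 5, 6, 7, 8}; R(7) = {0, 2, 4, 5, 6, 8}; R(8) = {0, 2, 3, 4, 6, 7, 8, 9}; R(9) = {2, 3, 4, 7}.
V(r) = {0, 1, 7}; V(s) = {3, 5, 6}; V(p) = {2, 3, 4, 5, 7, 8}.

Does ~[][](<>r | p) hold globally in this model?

Let φ = ~[][](<>r | p). Evaluate φ at each world:
  0 (successors {1, 2, 4, 7, 8, 9}): φ is false.
  1 (successors {0, 2, 4, 7, 8}): φ is false.
  2 (successors {1, 3, 4, 6, 7, 9}): φ is false.
  3 (successors {4, 8}): φ is false.
  4 (successors {1, 3, 5, 6, 7, 8, 9}): φ is false.
  5 (successors {3, 4}): φ is false.
  6 (successors {0, 1, 2, 3, 4, 5, 6, 7, 8}): φ is false.
  7 (successors {0, 2, 4, 5, 6, 8}): φ is false.
  8 (successors {0, 2, 3, 4, 6, 7, 8, 9}): φ is false.
  9 (successors {2, 3, 4, 7}): φ is false.
Detail at 0 (counterexample):
  At 0: [][](<>r | p) is true, so ~[][](<>r | p) is false.
    At 0: [][](<>r | p) requires [](<>r | p) at every successor {1, 2, 4, 7, 8, 9}.
      At 1: [](<>r | p) is true.
      At 2: [](<>r | p) is true.
      At 4: [](<>r | p) is true.
      At 7: [](<>r | p) is true.
      At 8: [](<>r | p) is true.
      At 9: [](<>r | p) is true.
    So [][](<>r | p) is true at 0.

No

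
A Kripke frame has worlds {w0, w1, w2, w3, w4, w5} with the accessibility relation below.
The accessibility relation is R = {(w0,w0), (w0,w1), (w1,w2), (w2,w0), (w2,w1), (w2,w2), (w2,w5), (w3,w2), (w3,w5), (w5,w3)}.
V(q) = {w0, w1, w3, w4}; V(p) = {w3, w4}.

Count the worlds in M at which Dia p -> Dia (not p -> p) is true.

6

Let φ = Dia p -> Dia (not p -> p). Evaluate φ at each world:
  w0 (successors {w0, w1}): φ is true.
  w1 (successors {w2}): φ is true.
  w2 (successors {w0, w1, w2, w5}): φ is true.
  w3 (successors {w2, w5}): φ is true.
  w4 (successors ∅): φ is true.
  w5 (successors {w3}): φ is true.
For instance, at w3:
  At w3: Dia p is false, Dia (not p -> p) is false, so Dia p -> Dia (not p -> p) is true.
    At w3: Dia p requires p at some successor in {w2, w5}.
      At w2: p is false.
      At w5: p is false.
    So Dia p is false at w3.
    At w3: Dia (not p -> p) requires not p -> p at some successor in {w2, w5}.
      At w2: not p -> p is false.
      At w5: not p -> p is false.
    So Dia (not p -> p) is false at w3.
Satisfying worlds: {w0, w1, w2, w3, w4, w5}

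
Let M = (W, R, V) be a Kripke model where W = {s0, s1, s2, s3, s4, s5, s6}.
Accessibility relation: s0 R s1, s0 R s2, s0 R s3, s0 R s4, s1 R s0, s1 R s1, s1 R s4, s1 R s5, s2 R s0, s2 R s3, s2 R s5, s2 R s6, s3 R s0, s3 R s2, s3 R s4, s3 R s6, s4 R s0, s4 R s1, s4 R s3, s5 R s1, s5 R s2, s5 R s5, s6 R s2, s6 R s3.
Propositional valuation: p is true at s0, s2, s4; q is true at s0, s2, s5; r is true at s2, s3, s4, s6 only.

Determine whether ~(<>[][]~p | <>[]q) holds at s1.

At s1: <>[][]~p | <>[]q is false, so ~(<>[][]~p | <>[]q) is true.
  At s1: <>[][]~p is false, <>[]q is false, so <>[][]~p | <>[]q is false.
    At s1: <>[][]~p requires [][]~p at some successor in {s0, s1, s4, s5}.
      At s0: [][]~p is false.
      At s1: [][]~p is false.
      At s4: [][]~p is false.
      At s5: [][]~p is false.
    So <>[][]~p is false at s1.
    At s1: <>[]q requires []q at some successor in {s0, s1, s4, s5}.
      At s0: []q is false.
      At s1: []q is false.
      At s4: []q is false.
      At s5: []q is false.
    So <>[]q is false at s1.

Yes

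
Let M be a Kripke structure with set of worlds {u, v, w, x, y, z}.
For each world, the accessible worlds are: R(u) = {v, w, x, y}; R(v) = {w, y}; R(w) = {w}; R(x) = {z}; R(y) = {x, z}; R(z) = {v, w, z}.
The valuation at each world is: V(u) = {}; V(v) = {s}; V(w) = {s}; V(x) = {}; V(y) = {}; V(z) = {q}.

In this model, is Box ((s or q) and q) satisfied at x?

Yes

Recall that Box ψ holds at a world iff ψ holds at every accessible world, and Dia ψ holds iff ψ holds at some accessible world.
At x: Box ((s or q) and q) requires (s or q) and q at every successor {z}.
  At z: (s or q) and q is true.
So Box ((s or q) and q) is true at x.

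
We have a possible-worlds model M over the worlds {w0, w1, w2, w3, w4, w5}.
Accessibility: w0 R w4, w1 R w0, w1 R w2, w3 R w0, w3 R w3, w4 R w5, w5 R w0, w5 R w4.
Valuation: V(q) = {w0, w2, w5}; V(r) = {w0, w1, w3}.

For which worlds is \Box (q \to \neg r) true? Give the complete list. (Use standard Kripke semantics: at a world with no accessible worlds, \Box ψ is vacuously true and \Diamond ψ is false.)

Let φ = \Box (q \to \neg r). Evaluate φ at each world:
  w0 (successors {w4}): φ is true.
  w1 (successors {w0, w2}): φ is false.
  w2 (successors ∅): φ is true.
  w3 (successors {w0, w3}): φ is false.
  w4 (successors {w5}): φ is true.
  w5 (successors {w0, w4}): φ is false.
For instance, at w0:
  At w0: \Box (q \to \neg r) requires q \to \neg r at every successor {w4}.
    At w4: q \to \neg r is true.
  So \Box (q \to \neg r) is true at w0.
Satisfying worlds: {w0, w2, w4}

w0, w2, w4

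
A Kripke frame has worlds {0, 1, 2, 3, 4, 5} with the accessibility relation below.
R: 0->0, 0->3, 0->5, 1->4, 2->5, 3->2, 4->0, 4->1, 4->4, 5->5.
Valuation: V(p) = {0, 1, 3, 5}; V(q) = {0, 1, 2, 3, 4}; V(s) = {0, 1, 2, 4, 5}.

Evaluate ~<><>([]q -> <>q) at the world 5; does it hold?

No

At 5: <><>([]q -> <>q) is true, so ~<><>([]q -> <>q) is false.
  At 5: <><>([]q -> <>q) requires <>([]q -> <>q) at some successor in {5}.
    <>([]q -> <>q) holds at 5, so <><>([]q -> <>q) is true at 5.
      At 5: <>([]q -> <>q) requires []q -> <>q at some successor in {5}.
        []q -> <>q holds at 5, so <>([]q -> <>q) is true at 5.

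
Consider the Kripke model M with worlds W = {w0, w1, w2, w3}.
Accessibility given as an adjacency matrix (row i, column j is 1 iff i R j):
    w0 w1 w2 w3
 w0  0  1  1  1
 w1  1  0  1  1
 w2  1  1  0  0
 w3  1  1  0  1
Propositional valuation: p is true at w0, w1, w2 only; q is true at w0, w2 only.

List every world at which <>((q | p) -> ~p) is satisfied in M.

w0, w1, w3

Let φ = <>((q | p) -> ~p). Evaluate φ at each world:
  w0 (successors {w1, w2, w3}): φ is true.
  w1 (successors {w0, w2, w3}): φ is true.
  w2 (successors {w0, w1}): φ is false.
  w3 (successors {w0, w1, w3}): φ is true.
For instance, at w3:
  At w3: <>((q | p) -> ~p) requires (q | p) -> ~p at some successor in {w0, w1, w3}.
    (q | p) -> ~p holds at w3, so <>((q | p) -> ~p) is true at w3.
Satisfying worlds: {w0, w1, w3}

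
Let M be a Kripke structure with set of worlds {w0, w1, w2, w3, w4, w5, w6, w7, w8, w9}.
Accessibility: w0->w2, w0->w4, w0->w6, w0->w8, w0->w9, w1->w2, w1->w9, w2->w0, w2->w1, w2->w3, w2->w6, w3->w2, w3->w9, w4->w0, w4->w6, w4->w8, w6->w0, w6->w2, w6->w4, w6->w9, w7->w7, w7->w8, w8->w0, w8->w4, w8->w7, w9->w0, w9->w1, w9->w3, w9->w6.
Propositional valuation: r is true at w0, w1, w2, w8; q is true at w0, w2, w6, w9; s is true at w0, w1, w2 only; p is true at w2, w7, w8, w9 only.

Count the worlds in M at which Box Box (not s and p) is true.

1

Let φ = Box Box (not s and p). Evaluate φ at each world:
  w0 (successors {w2, w4, w6, w8, w9}): φ is false.
  w1 (successors {w2, w9}): φ is false.
  w2 (successors {w0, w1, w3, w6}): φ is false.
  w3 (successors {w2, w9}): φ is false.
  w4 (successors {w0, w6, w8}): φ is false.
  w5 (successors ∅): φ is true.
  w6 (successors {w0, w2, w4, w9}): φ is false.
  w7 (successors {w7, w8}): φ is false.
  w8 (successors {w0, w4, w7}): φ is false.
  w9 (successors {w0, w1, w3, w6}): φ is false.
For instance, at w7:
  At w7: Box Box (not s and p) requires Box (not s and p) at every successor {w7, w8}.
    Box (not s and p) fails at w8, so Box Box (not s and p) is false at w7.
      At w8: Box (not s and p) requires not s and p at every successor {w0, w4, w7}.
        not s and p fails at w0, so Box (not s and p) is false at w8.
Satisfying worlds: {w5}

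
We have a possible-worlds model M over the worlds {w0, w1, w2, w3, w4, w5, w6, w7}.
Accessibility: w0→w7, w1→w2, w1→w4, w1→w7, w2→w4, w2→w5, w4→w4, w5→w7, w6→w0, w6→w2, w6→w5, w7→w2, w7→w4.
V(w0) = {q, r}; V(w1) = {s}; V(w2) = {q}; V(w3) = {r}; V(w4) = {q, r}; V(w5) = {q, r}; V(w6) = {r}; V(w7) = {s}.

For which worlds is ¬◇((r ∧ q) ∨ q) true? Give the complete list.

Let φ = ¬◇((r ∧ q) ∨ q). Evaluate φ at each world:
  w0 (successors {w7}): φ is true.
  w1 (successors {w2, w4, w7}): φ is false.
  w2 (successors {w4, w5}): φ is false.
  w3 (successors ∅): φ is true.
  w4 (successors {w4}): φ is false.
  w5 (successors {w7}): φ is true.
  w6 (successors {w0, w2, w5}): φ is false.
  w7 (successors {w2, w4}): φ is false.
For instance, at w5:
  At w5: ◇((r ∧ q) ∨ q) is false, so ¬◇((r ∧ q) ∨ q) is true.
    At w5: ◇((r ∧ q) ∨ q) requires (r ∧ q) ∨ q at some successor in {w7}.
      At w7: (r ∧ q) ∨ q is false.
    So ◇((r ∧ q) ∨ q) is false at w5.
Satisfying worlds: {w0, w3, w5}

w0, w3, w5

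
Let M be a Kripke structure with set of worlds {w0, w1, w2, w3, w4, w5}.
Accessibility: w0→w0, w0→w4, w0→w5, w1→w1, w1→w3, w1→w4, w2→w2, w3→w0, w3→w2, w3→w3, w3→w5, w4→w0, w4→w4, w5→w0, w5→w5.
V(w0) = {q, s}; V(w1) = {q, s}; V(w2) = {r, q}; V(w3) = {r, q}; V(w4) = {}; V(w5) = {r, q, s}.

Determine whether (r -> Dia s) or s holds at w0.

At w0: r -> Dia s is true, s is true, so (r -> Dia s) or s is true.
  At w0: r is false, Dia s is true, so r -> Dia s is true.
    At w0: Dia s requires s at some successor in {w0, w4, w5}.
      s holds at w0, so Dia s is true at w0.

Yes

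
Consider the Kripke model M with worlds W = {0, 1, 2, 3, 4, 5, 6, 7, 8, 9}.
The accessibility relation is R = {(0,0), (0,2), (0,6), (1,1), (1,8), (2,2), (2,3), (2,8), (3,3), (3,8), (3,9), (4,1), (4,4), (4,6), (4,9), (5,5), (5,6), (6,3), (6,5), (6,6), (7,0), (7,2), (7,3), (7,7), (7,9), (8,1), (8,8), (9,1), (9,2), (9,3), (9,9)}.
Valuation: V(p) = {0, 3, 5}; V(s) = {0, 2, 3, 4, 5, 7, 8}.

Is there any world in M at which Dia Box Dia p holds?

Yes

Recall that Box ψ holds at a world iff ψ holds at every accessible world, and Dia ψ holds iff ψ holds at some accessible world.
Let φ = Dia Box Dia p. Evaluate φ at each world:
  0 (successors {0, 2, 6}): φ is true.
  1 (successors {1, 8}): φ is false.
  2 (successors {2, 3, 8}): φ is false.
  3 (successors {3, 8, 9}): φ is false.
  4 (successors {1, 4, 6, 9}): φ is true.
  5 (successors {5, 6}): φ is true.
  6 (successors {3, 5, 6}): φ is true.
  7 (successors {0, 2, 3, 7, 9}): φ is true.
  8 (successors {1, 8}): φ is false.
  9 (successors {1, 2, 3, 9}): φ is false.
Detail at 0 (witness):
  At 0: Dia Box Dia p requires Box Dia p at some successor in {0, 2, 6}.
    Box Dia p holds at 0, so Dia Box Dia p is true at 0.
      At 0: Box Dia p requires Dia p at every successor {0, 2, 6}.
        At 0: Dia p is true.
        At 2: Dia p is true.
        At 6: Dia p is true.
      So Box Dia p is true at 0.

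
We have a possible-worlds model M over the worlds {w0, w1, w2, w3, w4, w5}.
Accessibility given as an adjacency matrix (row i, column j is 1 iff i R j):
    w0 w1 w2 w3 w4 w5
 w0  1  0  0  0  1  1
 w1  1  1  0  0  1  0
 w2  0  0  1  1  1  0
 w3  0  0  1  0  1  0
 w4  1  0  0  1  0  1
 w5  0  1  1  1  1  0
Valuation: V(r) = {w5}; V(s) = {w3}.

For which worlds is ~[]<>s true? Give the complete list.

Recall that []ψ holds at a world iff ψ holds at every accessible world, and <>ψ holds iff ψ holds at some accessible world.
Let φ = ~[]<>s. Evaluate φ at each world:
  w0 (successors {w0, w4, w5}): φ is true.
  w1 (successors {w0, w1, w4}): φ is true.
  w2 (successors {w2, w3, w4}): φ is true.
  w3 (successors {w2, w4}): φ is false.
  w4 (successors {w0, w3, w5}): φ is true.
  w5 (successors {w1, w2, w3, w4}): φ is true.
For instance, at w5:
  At w5: []<>s is false, so ~[]<>s is true.
    At w5: []<>s requires <>s at every successor {w1, w2, w3, w4}.
      <>s fails at w1, so []<>s is false at w5.
Satisfying worlds: {w0, w1, w2, w4, w5}

w0, w1, w2, w4, w5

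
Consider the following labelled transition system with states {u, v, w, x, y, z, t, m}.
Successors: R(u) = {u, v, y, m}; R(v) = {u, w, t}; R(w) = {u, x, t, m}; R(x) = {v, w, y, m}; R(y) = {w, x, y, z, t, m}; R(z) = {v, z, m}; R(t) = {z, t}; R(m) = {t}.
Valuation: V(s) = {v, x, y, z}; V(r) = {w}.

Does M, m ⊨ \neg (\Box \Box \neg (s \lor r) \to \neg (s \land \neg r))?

No

At m: \Box \Box \neg (s \lor r) \to \neg (s \land \neg r) is true, so \neg (\Box \Box \neg (s \lor r) \to \neg (s \land \neg r)) is false.
  At m: \Box \Box \neg (s \lor r) is false, \neg (s \land \neg r) is true, so \Box \Box \neg (s \lor r) \to \neg (s \land \neg r) is true.
    At m: \Box \Box \neg (s \lor r) requires \Box \neg (s \lor r) at every successor {t}.
      \Box \neg (s \lor r) fails at t, so \Box \Box \neg (s \lor r) is false at m.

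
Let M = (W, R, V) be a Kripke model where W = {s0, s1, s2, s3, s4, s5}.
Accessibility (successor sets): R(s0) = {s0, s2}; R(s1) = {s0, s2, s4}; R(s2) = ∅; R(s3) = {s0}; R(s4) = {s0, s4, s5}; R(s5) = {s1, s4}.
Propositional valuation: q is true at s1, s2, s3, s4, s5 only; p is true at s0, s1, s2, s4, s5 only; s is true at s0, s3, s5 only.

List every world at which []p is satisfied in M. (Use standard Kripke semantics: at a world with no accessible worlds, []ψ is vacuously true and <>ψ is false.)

s0, s1, s2, s3, s4, s5

Let φ = []p. Evaluate φ at each world:
  s0 (successors {s0, s2}): φ is true.
  s1 (successors {s0, s2, s4}): φ is true.
  s2 (successors ∅): φ is true.
  s3 (successors {s0}): φ is true.
  s4 (successors {s0, s4, s5}): φ is true.
  s5 (successors {s1, s4}): φ is true.
For instance, at s1:
  At s1: []p requires p at every successor {s0, s2, s4}.
    At s0: p is true.
    At s2: p is true.
    At s4: p is true.
  So []p is true at s1.
Satisfying worlds: {s0, s1, s2, s3, s4, s5}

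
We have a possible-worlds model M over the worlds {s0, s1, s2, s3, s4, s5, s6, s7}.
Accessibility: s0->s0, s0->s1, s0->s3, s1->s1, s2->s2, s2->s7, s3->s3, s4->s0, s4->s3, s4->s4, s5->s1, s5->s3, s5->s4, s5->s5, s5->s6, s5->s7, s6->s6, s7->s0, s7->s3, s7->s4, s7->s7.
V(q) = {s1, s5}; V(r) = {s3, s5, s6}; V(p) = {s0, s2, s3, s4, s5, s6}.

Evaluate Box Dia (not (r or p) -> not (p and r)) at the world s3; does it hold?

At s3: Box Dia (not (r or p) -> not (p and r)) requires Dia (not (r or p) -> not (p and r)) at every successor {s3}.
    At s3: Dia (not (r or p) -> not (p and r)) requires not (r or p) -> not (p and r) at some successor in {s3}.
      not (r or p) -> not (p and r) holds at s3, so Dia (not (r or p) -> not (p and r)) is true at s3.
So Box Dia (not (r or p) -> not (p and r)) is true at s3.

Yes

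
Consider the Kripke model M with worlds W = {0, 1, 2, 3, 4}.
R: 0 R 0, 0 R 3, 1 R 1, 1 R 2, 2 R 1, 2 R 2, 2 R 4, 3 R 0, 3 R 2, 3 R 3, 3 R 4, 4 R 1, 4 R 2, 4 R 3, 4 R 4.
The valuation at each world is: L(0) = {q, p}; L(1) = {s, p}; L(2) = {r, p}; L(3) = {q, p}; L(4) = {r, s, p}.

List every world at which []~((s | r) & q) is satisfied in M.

Let φ = []~((s | r) & q). Evaluate φ at each world:
  0 (successors {0, 3}): φ is true.
  1 (successors {1, 2}): φ is true.
  2 (successors {1, 2, 4}): φ is true.
  3 (successors {0, 2, 3, 4}): φ is true.
  4 (successors {1, 2, 3, 4}): φ is true.
For instance, at 3:
  At 3: []~((s | r) & q) requires ~((s | r) & q) at every successor {0, 2, 3, 4}.
    At 0: ~((s | r) & q) is true.
    At 2: ~((s | r) & q) is true.
    At 3: ~((s | r) & q) is true.
    At 4: ~((s | r) & q) is true.
  So []~((s | r) & q) is true at 3.
Satisfying worlds: {0, 1, 2, 3, 4}

0, 1, 2, 3, 4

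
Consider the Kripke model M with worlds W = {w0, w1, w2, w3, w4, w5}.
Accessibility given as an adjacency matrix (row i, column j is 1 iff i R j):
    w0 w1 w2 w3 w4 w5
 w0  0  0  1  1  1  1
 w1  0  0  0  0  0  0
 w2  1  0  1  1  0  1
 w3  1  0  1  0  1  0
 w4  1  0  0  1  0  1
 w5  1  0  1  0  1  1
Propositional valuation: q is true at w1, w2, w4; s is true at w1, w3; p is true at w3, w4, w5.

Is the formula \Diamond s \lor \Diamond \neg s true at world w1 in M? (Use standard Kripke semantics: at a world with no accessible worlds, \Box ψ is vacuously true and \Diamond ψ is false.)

No

At w1: \Diamond s is false, \Diamond \neg s is false, so \Diamond s \lor \Diamond \neg s is false.
  At w1: no accessible worlds, so \Diamond s is false.
  At w1: no accessible worlds, so \Diamond \neg s is false.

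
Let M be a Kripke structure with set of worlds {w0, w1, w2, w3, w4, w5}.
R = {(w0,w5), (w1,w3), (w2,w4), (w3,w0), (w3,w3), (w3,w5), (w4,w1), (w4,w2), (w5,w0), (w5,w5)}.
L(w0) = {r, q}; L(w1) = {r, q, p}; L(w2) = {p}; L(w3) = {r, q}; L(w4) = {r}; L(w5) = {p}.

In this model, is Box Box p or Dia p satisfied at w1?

No

At w1: Box Box p is false, Dia p is false, so Box Box p or Dia p is false.
  At w1: Box Box p requires Box p at every successor {w3}.
    Box p fails at w3, so Box Box p is false at w1.
      At w3: Box p requires p at every successor {w0, w3, w5}.
        p fails at w0, so Box p is false at w3.
  At w1: Dia p requires p at some successor in {w3}.
    At w3: p is false.
  So Dia p is false at w1.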